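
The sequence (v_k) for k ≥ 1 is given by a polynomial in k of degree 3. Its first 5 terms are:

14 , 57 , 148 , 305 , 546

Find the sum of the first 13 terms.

30134

1st diffs: 43, 91, 157, 241.
2nd diffs: 48, 66, 84.
3rd diffs: 18, 18 (constant).
Newton forward-difference form: v_k = 14 + 43·C(k-1,1) + 48·C(k-1,2) + 18·C(k-1,3).
Continuing: …, 889, 1352, 1953, 2710, …, v_{13} = 7658.
Summing k = 1..13 (13 terms) gives 30134.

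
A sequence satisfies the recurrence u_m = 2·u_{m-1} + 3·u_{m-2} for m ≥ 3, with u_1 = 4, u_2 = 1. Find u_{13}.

Step forward from the initial values:
u_3 = 14;  u_4 = 31;  u_5 = 104;  …;  u_{10} = 24601;  u_{11} = 73814;  u_{12} = 221431;  u_{13} = 664304.
(Characteristic roots are 3 and -1.)

664304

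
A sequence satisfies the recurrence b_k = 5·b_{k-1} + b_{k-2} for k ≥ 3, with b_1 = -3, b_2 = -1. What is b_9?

-154848

Step forward from the initial values:
b_3 = -8  b_4 = -41  b_5 = -213  b_6 = -1106  b_7 = -5743  b_8 = -29821  b_9 = -154848.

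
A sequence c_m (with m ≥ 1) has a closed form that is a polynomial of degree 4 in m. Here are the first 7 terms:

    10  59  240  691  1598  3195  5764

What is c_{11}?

1st diffs: 49, 181, 451, 907, 1597, 2569.
2nd diffs: 132, 270, 456, 690, 972.
3rd diffs: 138, 186, 234, 282.
4th diffs: 48, 48, 48 (constant).
So c_m = 2m^4 + 3m^3 - 2m^2 + 4m + 3.
Evaluating at m = 11 gives c_{11} = 33080.

33080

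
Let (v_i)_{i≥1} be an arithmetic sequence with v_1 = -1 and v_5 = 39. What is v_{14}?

Common difference d = (39 - (-1)) / (5 - 1) = 10.
v_i = -1 + (i - 1)·10.
v_{14} = -1 + 13·10 = 129.

129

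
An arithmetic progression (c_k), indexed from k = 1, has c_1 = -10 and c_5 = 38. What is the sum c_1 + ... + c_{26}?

Common difference d = (38 - (-10)) / (5 - 1) = 12.
c_k = -10 + (k - 1)·12.
c_{26} = 290; S = 26·(-10 + 290)/2 = 3640.

3640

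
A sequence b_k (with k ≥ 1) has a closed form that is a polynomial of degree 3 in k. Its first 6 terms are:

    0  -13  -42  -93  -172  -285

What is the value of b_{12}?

-2013

1st diffs: -13, -29, -51, -79, -113.
2nd diffs: -16, -22, -28, -34.
3rd diffs: -6, -6, -6 (constant).
So b_k = -k^3 - 2k^2 + 3.
Evaluating at k = 12 gives b_{12} = -2013.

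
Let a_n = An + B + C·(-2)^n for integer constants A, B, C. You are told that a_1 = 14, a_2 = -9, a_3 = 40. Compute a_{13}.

32786

Write the equations: A + B - 2C = 14; 2A + B + 4C = -9; 3A + B - 8C = 40.
Subtracting the first from the second: A + 6C = -23.
Subtracting the second from the third: A - 12C = 49.
Solving: C = -4, A = 1, then B = 5.
So a_n = 1·n + 5 + (-4)·(-2)^n; at n=13 this is 32786.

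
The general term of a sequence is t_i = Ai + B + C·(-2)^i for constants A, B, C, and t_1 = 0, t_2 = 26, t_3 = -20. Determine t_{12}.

Write the equations: A + B - 2C = 0; 2A + B + 4C = 26; 3A + B - 8C = -20.
Subtracting the first from the second: A + 6C = 26.
Subtracting the second from the third: A - 12C = -46.
Solving: C = 4, A = 2, then B = 6.
Therefore t_{12} = 24 + 6 + 4·4096 = 16414.

16414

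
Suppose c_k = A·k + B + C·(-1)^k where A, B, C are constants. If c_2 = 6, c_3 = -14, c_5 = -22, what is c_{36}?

Plug in k = 2, 3, 5: 2A + B + C = 6; 3A + B - C = -14; 5A + B - C = -22.
Subtracting the first from the second: A - 2C = -20.
Subtracting the second from the third: 2A = -8.
Solving: C = 8, A = -4, then B = 6.
So c_k = -4·k + 6 + 8·(-1)^k; at k=36 this is -130.

-130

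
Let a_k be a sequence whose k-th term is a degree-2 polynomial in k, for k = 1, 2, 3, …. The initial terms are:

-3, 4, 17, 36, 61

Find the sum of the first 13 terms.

1st diffs: 7, 13, 19, 25.
2nd diffs: 6, 6, 6 (constant).
Newton forward-difference form: a_k = -3 + 7·C(k-1,1) + 6·C(k-1,2).
Continuing: …, 92, 129, 172, 221, …, a_{13} = 477.
Summing k = 1..13 (13 terms) gives 2223.

2223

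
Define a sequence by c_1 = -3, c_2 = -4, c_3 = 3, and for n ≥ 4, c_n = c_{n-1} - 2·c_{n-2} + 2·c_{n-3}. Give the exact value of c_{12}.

Step forward from the initial values:
c_4 = 5;  c_5 = -9;  c_6 = -13;  c_7 = 15;  c_8 = 23;  c_9 = -33;  c_{10} = -49;  c_{11} = 63;  c_{12} = 95.

95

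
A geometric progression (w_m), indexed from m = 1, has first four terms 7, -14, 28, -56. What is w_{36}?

Common ratio r = -2.
w_m = 7·(-2)^(m-1).
w_{36} = 7·(-2)^35 = -240518168576.

-240518168576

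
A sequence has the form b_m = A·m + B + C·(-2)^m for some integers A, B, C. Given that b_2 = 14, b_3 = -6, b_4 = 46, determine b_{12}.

8238

At m = 2, 3, 4: 2A + B + 4C = 14; 3A + B - 8C = -6; 4A + B + 16C = 46.
Subtracting the first from the second: A - 12C = -20.
Subtracting the second from the third: A + 24C = 52.
Solving: C = 2, A = 4, then B = -2.
Hence b_{12} = 4·12 + (-2) + 2·4096 = 8238.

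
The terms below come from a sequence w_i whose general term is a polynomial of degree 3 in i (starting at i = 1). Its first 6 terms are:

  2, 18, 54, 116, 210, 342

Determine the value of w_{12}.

2268

1st diffs: 16, 36, 62, 94, 132.
2nd diffs: 20, 26, 32, 38.
3rd diffs: 6, 6, 6 (constant).
Newton forward-difference form: w_i = 2 + 16·C(i-1,1) + 20·C(i-1,2) + 6·C(i-1,3).
At i = 12: i-1 = 11, so w_{12} = 2 + 176 + 1100 + 990 = 2268.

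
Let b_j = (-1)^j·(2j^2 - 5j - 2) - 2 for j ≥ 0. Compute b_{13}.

-273

(-1)^13 = -1; 2j^2 - 5j - 2 at j=13 is 271; so b_{13} = -273.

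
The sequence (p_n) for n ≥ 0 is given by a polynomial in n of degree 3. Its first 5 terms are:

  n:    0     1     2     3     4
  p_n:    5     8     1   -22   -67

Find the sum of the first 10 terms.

-2275

1st diffs: 3, -7, -23, -45.
2nd diffs: -10, -16, -22.
3rd diffs: -6, -6 (constant).
Newton forward-difference form: p_n = 5 + 3·C(n,1) + (-10)·C(n,2) + (-6)·C(n,3).
Continuing: …, -140, -247, -394, -587, …, p_9 = -832.
Summing n = 0..9 (10 terms) gives -2275.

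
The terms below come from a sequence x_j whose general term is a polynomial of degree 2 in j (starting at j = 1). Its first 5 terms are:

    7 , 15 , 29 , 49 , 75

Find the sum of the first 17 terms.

1st diffs: 8, 14, 20, 26.
2nd diffs: 6, 6, 6 (constant).
Newton forward-difference form: x_j = 7 + 8·C(j-1,1) + 6·C(j-1,2).
Continuing: …, 107, 145, 189, 239, …, x_{17} = 855.
Summing j = 1..17 (17 terms) gives 5287.

5287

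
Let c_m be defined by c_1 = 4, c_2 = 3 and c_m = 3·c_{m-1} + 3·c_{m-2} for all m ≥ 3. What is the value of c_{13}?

Iterate the recurrence:
c_3 = 21;  c_4 = 72;  c_5 = 279;  …;  c_{10} = 217728;  c_{11} = 825471;  c_{12} = 3129597;  c_{13} = 11865204.

11865204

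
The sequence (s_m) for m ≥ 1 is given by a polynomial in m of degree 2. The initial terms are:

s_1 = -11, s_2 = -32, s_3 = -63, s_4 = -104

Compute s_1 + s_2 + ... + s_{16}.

-8296

1st diffs: -21, -31, -41.
2nd diffs: -10, -10 (constant).
So s_m = -5m^2 - 6m.
Continuing: …, -155, -216, -287, -368, …, s_{16} = -1376.
Summing m = 1..16 (16 terms) gives -8296.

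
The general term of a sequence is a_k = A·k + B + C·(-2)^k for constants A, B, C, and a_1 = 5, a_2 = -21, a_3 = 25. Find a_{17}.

524253

At k = 1, 2, 3: A + B - 2C = 5; 2A + B + 4C = -21; 3A + B - 8C = 25.
Subtracting the first from the second: A + 6C = -26.
Subtracting the second from the third: A - 12C = 46.
Solving: C = -4, A = -2, then B = -1.
So a_k = -2·k + (-1) + (-4)·(-2)^k; at k=17 this is 524253.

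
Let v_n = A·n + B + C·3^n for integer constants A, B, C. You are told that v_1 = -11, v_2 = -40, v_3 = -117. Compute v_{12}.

Plug in n = 1, 2, 3: A + B + 3C = -11; 2A + B + 9C = -40; 3A + B + 27C = -117.
Subtracting the first from the second: A + 6C = -29.
Subtracting the second from the third: A + 18C = -77.
Solving: C = -4, A = -5, then B = 6.
Hence v_{12} = -5·12 + 6 + (-4)·531441 = -2125818.

-2125818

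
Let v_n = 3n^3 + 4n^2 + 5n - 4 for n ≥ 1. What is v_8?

v_8 = 3·8^3 + 4·8^2 + 5·8 - 4 = 1828.

1828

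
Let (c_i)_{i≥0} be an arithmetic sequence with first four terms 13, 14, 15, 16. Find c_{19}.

Common difference d = 1.
c_i = 13 + (i - 0)·1.
c_{19} = 13 + 19·1 = 32.

32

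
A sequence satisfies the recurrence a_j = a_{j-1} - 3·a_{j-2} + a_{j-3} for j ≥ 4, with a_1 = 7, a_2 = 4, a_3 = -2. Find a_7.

Step forward from the initial values:
a_4 = -7; a_5 = 3; a_6 = 22; a_7 = 6.

6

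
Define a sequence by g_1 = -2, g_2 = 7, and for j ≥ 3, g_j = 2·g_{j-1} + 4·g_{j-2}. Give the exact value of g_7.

Applying the relation repeatedly:
g_3 = 6  g_4 = 40  g_5 = 104  g_6 = 368  g_7 = 1152.

1152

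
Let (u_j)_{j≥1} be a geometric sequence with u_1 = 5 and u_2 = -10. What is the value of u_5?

80

Common ratio r = -2.
u_j = 5·(-2)^(j-1).
u_5 = 5·(-2)^4 = 80.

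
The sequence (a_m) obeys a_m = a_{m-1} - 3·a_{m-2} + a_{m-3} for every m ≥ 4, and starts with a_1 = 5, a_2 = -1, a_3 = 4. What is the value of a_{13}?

1175

Compute successive terms:
a_4 = 12;  a_5 = -1;  a_6 = -33;  a_7 = -18;  a_8 = 80;  a_9 = 101;  a_{10} = -157;  a_{11} = -380;  a_{12} = 192;  a_{13} = 1175.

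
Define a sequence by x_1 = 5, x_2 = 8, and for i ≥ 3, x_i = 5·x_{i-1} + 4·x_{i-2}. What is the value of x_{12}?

371991692

x_3 = 60; x_4 = 332; x_5 = 1900; x_6 = 10828; x_7 = 61740; x_8 = 352012; x_9 = 2007020; x_{10} = 11443148; x_{11} = 65243820; x_{12} = 371991692.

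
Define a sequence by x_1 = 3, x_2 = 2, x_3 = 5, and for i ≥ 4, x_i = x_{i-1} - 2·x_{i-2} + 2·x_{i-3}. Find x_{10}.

Compute successive terms:
x_4 = 7  x_5 = 1  x_6 = -3  x_7 = 9  x_8 = 17  x_9 = -7  x_{10} = -23.

-23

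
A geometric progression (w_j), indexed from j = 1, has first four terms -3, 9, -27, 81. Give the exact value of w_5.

-243

Common ratio r = -3.
w_j = (-3)·(-3)^(j-1).
w_5 = (-3)·(-3)^4 = -243.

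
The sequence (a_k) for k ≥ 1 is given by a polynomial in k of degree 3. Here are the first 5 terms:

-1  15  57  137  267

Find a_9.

1st diffs: 16, 42, 80, 130.
2nd diffs: 26, 38, 50.
3rd diffs: 12, 12 (constant).
Newton forward-difference form: a_k = -1 + 16·C(k-1,1) + 26·C(k-1,2) + 12·C(k-1,3).
At k = 9: k-1 = 8, so a_9 = -1 + 128 + 728 + 672 = 1527.

1527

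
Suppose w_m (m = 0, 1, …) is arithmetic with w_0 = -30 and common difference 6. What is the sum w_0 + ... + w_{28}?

1566

w_m = -30 + (m - 0)·6.
w_{28} = 138; S = 29·(-30 + 138)/2 = 1566.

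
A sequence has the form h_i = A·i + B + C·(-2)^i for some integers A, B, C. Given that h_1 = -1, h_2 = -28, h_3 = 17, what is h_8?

At i = 1, 2, 3: A + B - 2C = -1; 2A + B + 4C = -28; 3A + B - 8C = 17.
Subtracting the first from the second: A + 6C = -27.
Subtracting the second from the third: A - 12C = 45.
Solving: C = -4, A = -3, then B = -6.
So h_i = -3·i + (-6) + (-4)·(-2)^i; at i=8 this is -1054.

-1054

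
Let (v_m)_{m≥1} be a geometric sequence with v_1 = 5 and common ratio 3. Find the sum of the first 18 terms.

v_m = 5·3^(m-1).
S = 5·(3^18 - 1)/(3 - 1) = 5·(387420489 - 1)/(2) = 968551220.

968551220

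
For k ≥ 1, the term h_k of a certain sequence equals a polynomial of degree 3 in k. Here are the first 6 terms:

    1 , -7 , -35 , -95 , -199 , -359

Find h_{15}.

-6299

1st diffs: -8, -28, -60, -104, -160.
2nd diffs: -20, -32, -44, -56.
3rd diffs: -12, -12, -12 (constant).
Newton forward-difference form: h_k = 1 + (-8)·C(k-1,1) + (-20)·C(k-1,2) + (-12)·C(k-1,3).
At k = 15: k-1 = 14, so h_{15} = 1 - 112 - 1820 - 4368 = -6299.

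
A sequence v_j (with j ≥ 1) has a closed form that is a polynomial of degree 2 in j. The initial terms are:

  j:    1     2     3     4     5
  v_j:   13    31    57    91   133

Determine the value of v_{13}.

1st diffs: 18, 26, 34, 42.
2nd diffs: 8, 8, 8 (constant).
So v_j = 4j^2 + 6j + 3.
Evaluating at j = 13 gives v_{13} = 757.

757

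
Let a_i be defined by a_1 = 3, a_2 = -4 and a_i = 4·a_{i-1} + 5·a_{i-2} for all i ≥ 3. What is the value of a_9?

Iterate the recurrence:
a_3 = -1; a_4 = -24; a_5 = -101; a_6 = -524; a_7 = -2601; a_8 = -13024; a_9 = -65101.
(Characteristic roots are 5 and -1.)

-65101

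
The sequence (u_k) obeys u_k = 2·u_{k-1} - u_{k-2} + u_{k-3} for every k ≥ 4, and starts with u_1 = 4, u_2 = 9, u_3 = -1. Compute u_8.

Compute successive terms:
u_4 = -7, u_5 = -4, u_6 = -2, u_7 = -7, u_8 = -16.

-16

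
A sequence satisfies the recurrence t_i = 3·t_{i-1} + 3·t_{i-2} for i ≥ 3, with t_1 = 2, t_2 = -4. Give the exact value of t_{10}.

-85374

t_3 = -6; t_4 = -30; t_5 = -108; t_6 = -414; t_7 = -1566; t_8 = -5940; t_9 = -22518; t_{10} = -85374.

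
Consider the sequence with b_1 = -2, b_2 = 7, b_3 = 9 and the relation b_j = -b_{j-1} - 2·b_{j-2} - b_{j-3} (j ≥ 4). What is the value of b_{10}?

91

b_4 = -21, b_5 = -4, b_6 = 37, b_7 = -8, b_8 = -62, b_9 = 41, b_{10} = 91.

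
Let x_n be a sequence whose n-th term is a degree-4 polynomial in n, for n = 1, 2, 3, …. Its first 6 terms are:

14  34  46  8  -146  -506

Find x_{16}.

1st diffs: 20, 12, -38, -154, -360.
2nd diffs: -8, -50, -116, -206.
3rd diffs: -42, -66, -90.
4th diffs: -24, -24 (constant).
Newton forward-difference form: x_n = 14 + 20·C(n-1,1) + (-8)·C(n-1,2) + (-42)·C(n-1,3) + (-24)·C(n-1,4).
At n = 16: n-1 = 15, so x_{16} = 14 + 300 - 840 - 19110 - 32760 = -52396.

-52396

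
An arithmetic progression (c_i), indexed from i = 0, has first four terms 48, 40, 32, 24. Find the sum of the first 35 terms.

-3080

Common difference d = -8.
c_i = 48 + (i - 0)·(-8).
c_{34} = -224; S = 35·(48 + (-224))/2 = -3080.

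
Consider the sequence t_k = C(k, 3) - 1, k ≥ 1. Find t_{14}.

363

C(14, 3) = 364, so t_{14} = 363.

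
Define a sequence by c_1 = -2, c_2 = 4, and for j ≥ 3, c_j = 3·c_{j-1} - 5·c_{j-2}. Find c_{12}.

c_3 = 22;  c_4 = 46;  c_5 = 28;  c_6 = -146;  c_7 = -578;  c_8 = -1004;  c_9 = -122;  c_{10} = 4654;  c_{11} = 14572;  c_{12} = 20446.

20446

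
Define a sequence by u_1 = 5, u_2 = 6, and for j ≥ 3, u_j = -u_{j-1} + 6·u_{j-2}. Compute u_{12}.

-133116

Step forward from the initial values:
u_3 = 24; u_4 = 12; u_5 = 132; u_6 = -60; u_7 = 852; u_8 = -1212; u_9 = 6324; u_{10} = -13596; u_{11} = 51540; u_{12} = -133116.
(Characteristic roots are 2 and -3.)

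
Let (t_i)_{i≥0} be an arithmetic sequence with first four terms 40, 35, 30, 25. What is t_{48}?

-200

Common difference d = -5.
t_i = 40 + (i - 0)·(-5).
t_{48} = 40 + 48·(-5) = -200.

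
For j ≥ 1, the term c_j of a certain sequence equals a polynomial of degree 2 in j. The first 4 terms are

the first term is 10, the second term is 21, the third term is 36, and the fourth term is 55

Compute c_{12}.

351

1st diffs: 11, 15, 19.
2nd diffs: 4, 4 (constant).
So c_j = 2j^2 + 5j + 3.
Evaluating at j = 12 gives c_{12} = 351.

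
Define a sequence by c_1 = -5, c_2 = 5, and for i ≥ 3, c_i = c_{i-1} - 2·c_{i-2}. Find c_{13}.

455

Iterate the recurrence:
c_3 = 15  c_4 = 5  c_5 = -25  …  c_{10} = -115  c_{11} = -225  c_{12} = 5  c_{13} = 455.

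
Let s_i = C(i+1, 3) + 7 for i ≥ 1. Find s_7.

63

C(8, 3) = 56, so s_7 = 63.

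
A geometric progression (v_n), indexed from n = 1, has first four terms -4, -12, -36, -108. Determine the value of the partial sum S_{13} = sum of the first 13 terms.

Common ratio r = 3.
v_n = (-4)·3^(n-1).
S = (-4)·(3^13 - 1)/(3 - 1) = (-4)·(1594323 - 1)/(2) = -3188644.

-3188644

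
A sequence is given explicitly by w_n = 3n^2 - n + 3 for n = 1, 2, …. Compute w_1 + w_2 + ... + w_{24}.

Over n = 1..24: Σn = 300, Σn² = 4900.
Total = (3)·4900 + (-1)·300 + (3)·24 = 14472.

14472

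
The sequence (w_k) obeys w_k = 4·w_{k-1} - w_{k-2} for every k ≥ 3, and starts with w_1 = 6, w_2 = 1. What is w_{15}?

Applying the relation repeatedly:
w_3 = -2; w_4 = -9; w_5 = -34; …; w_{12} = -343177; w_{13} = -1280754; w_{14} = -4779839; w_{15} = -17838602.

-17838602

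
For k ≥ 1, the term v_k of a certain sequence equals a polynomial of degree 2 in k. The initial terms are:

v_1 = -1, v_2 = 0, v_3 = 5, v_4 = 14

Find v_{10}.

152

1st diffs: 1, 5, 9.
2nd diffs: 4, 4 (constant).
Newton forward-difference form: v_k = -1 + 1·C(k-1,1) + 4·C(k-1,2).
At k = 10: k-1 = 9, so v_{10} = -1 + 9 + 144 = 152.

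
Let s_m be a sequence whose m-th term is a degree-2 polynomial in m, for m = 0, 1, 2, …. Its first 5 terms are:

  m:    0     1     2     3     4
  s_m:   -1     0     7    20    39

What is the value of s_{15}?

644

1st diffs: 1, 7, 13, 19.
2nd diffs: 6, 6, 6 (constant).
Newton forward-difference form: s_m = -1 + 1·C(m,1) + 6·C(m,2).
At m = 15: m = 15, so s_{15} = -1 + 15 + 630 = 644.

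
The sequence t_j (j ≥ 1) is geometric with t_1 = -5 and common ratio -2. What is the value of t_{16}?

163840

t_j = (-5)·(-2)^(j-1).
t_{16} = (-5)·(-2)^15 = 163840.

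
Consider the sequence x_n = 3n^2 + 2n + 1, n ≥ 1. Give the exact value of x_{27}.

2242

x_{27} = 3·27^2 + 2·27 + 1 = 2242.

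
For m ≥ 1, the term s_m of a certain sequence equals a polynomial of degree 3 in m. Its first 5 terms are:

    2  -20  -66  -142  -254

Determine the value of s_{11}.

-2018

1st diffs: -22, -46, -76, -112.
2nd diffs: -24, -30, -36.
3rd diffs: -6, -6 (constant).
So s_m = -m^3 - 6m^2 + 3m + 6.
Evaluating at m = 11 gives s_{11} = -2018.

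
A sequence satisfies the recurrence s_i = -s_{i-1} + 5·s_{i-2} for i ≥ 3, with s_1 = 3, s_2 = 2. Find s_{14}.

Compute successive terms:
s_3 = 13; s_4 = -3; s_5 = 68; …; s_{11} = 21908; s_{12} = -57623; s_{13} = 167163; s_{14} = -455278.

-455278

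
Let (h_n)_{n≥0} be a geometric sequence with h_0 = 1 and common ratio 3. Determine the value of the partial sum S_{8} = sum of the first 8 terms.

3280

h_n = 1·3^(n-0).
S = 1·(3^8 - 1)/(3 - 1) = 1·(6561 - 1)/(2) = 3280.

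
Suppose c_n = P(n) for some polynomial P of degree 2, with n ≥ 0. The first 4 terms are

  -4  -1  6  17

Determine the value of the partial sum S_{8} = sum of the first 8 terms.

276

1st diffs: 3, 7, 11.
2nd diffs: 4, 4 (constant).
Newton forward-difference form: c_n = -4 + 3·C(n,1) + 4·C(n,2).
Continuing: 32, 51, 74, 101.
Summing n = 0..7 (8 terms) gives 276.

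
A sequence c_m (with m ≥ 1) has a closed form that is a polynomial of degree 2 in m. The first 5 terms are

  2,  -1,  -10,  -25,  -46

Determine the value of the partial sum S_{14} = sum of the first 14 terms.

1st diffs: -3, -9, -15, -21.
2nd diffs: -6, -6, -6 (constant).
So c_m = -3m^2 + 6m - 1.
Continuing: …, -73, -106, -145, -190, …, c_{14} = -505.
Summing m = 1..14 (14 terms) gives -2429.

-2429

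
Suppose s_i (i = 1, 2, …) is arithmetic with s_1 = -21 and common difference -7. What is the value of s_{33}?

-245

s_i = -21 + (i - 1)·(-7).
s_{33} = -21 + 32·(-7) = -245.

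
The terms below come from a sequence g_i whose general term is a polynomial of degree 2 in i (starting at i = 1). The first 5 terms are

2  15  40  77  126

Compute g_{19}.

1st diffs: 13, 25, 37, 49.
2nd diffs: 12, 12, 12 (constant).
Newton forward-difference form: g_i = 2 + 13·C(i-1,1) + 12·C(i-1,2).
At i = 19: i-1 = 18, so g_{19} = 2 + 234 + 1836 = 2072.

2072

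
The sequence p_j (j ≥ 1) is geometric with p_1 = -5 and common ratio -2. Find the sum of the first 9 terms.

-855

p_j = (-5)·(-2)^(j-1).
S = (-5)·((-2)^9 - 1)/(-2 - 1) = (-5)·(-512 - 1)/(-3) = -855.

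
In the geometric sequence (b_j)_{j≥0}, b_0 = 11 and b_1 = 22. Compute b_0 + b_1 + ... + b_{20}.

Common ratio r = 2.
b_j = 11·2^(j-0).
S = 11·(2^21 - 1)/(2 - 1) = 11·(2097152 - 1)/(1) = 23068661.

23068661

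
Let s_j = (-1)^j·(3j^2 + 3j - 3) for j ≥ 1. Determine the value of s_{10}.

327

(-1)^10 = 1; 3j^2 + 3j - 3 at j=10 is 327; so s_{10} = 327.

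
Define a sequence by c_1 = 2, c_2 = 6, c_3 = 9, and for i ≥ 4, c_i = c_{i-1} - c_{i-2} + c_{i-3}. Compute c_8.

Compute successive terms:
c_4 = 5  c_5 = 2  c_6 = 6  c_7 = 9  c_8 = 5.

5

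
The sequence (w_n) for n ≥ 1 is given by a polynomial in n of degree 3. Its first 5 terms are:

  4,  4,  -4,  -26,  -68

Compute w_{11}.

-1076

1st diffs: 0, -8, -22, -42.
2nd diffs: -8, -14, -20.
3rd diffs: -6, -6 (constant).
So w_n = -n^3 + 2n^2 + n + 2.
Evaluating at n = 11 gives w_{11} = -1076.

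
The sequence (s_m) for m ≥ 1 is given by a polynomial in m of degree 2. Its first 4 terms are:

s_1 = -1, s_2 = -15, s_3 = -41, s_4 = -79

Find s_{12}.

1st diffs: -14, -26, -38.
2nd diffs: -12, -12 (constant).
So s_m = -6m^2 + 4m + 1.
Evaluating at m = 12 gives s_{12} = -815.

-815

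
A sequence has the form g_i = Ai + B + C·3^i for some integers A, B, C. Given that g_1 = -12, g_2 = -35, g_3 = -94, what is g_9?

Plug in i = 1, 2, 3: A + B + 3C = -12; 2A + B + 9C = -35; 3A + B + 27C = -94.
Subtracting the first from the second: A + 6C = -23.
Subtracting the second from the third: A + 18C = -59.
Solving: C = -3, A = -5, then B = 2.
Hence g_9 = -5·9 + 2 + (-3)·19683 = -59092.

-59092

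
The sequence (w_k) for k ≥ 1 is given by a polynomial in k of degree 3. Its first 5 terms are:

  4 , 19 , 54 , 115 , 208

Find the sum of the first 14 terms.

1st diffs: 15, 35, 61, 93.
2nd diffs: 20, 26, 32.
3rd diffs: 6, 6 (constant).
So w_k = k^3 + 4k^2 - 4k + 3.
Continuing: …, 339, 514, 739, 1020, …, w_{14} = 3475.
Summing k = 1..14 (14 terms) gives 14707.

14707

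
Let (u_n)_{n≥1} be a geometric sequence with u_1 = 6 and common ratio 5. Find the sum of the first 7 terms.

u_n = 6·5^(n-1).
S = 6·(5^7 - 1)/(5 - 1) = 6·(78125 - 1)/(4) = 117186.

117186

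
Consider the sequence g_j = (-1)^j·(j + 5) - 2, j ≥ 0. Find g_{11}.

(-1)^11 = -1; j + 5 at j=11 is 16; so g_{11} = -18.

-18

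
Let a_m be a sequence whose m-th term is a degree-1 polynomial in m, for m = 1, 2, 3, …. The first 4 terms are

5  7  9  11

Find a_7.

1st diffs: 2, 2, 2 (constant).
So a_m = 2m + 3.
Evaluating at m = 7 gives a_7 = 17.

17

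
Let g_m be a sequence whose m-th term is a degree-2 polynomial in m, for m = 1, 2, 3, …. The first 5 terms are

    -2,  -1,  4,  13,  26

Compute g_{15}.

376

1st diffs: 1, 5, 9, 13.
2nd diffs: 4, 4, 4 (constant).
Newton forward-difference form: g_m = -2 + 1·C(m-1,1) + 4·C(m-1,2).
At m = 15: m-1 = 14, so g_{15} = -2 + 14 + 364 = 376.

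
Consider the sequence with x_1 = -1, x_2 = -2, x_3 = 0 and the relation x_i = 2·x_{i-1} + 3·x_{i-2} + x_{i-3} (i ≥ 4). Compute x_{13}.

-137621

x_4 = -7; x_5 = -16; x_6 = -53; x_7 = -161; x_8 = -497; x_9 = -1530; x_{10} = -4712; x_{11} = -14511; x_{12} = -44688; x_{13} = -137621.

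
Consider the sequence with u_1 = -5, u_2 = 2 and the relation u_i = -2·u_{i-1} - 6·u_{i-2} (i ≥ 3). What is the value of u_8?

Step forward from the initial values:
u_3 = 26, u_4 = -64, u_5 = -28, u_6 = 440, u_7 = -712, u_8 = -1216.

-1216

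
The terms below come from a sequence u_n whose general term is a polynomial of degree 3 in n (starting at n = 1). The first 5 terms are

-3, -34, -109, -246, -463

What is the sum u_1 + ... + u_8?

1st diffs: -31, -75, -137, -217.
2nd diffs: -44, -62, -80.
3rd diffs: -18, -18 (constant).
Newton forward-difference form: u_n = -3 + (-31)·C(n-1,1) + (-44)·C(n-1,2) + (-18)·C(n-1,3).
Continuing: -778, -1209, -1774.
Summing n = 1..8 (8 terms) gives -4616.

-4616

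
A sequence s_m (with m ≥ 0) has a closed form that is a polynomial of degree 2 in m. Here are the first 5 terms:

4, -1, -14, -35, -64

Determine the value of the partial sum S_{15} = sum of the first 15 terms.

-4105

1st diffs: -5, -13, -21, -29.
2nd diffs: -8, -8, -8 (constant).
Newton forward-difference form: s_m = 4 + (-5)·C(m,1) + (-8)·C(m,2).
Continuing: …, -101, -146, -199, -260, …, s_{14} = -794.
Summing m = 0..14 (15 terms) gives -4105.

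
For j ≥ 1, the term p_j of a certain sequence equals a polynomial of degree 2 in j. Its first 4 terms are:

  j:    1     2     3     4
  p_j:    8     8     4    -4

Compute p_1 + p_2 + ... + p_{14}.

-1344

1st diffs: 0, -4, -8.
2nd diffs: -4, -4 (constant).
So p_j = -2j^2 + 6j + 4.
Continuing: …, -16, -32, -52, -76, …, p_{14} = -304.
Summing j = 1..14 (14 terms) gives -1344.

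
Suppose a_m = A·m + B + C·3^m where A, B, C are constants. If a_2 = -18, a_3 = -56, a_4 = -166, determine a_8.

-13134

At m = 2, 3, 4: 2A + B + 9C = -18; 3A + B + 27C = -56; 4A + B + 81C = -166.
Subtracting the first from the second: A + 18C = -38.
Subtracting the second from the third: A + 54C = -110.
Solving: C = -2, A = -2, then B = 4.
So a_m = -2·m + 4 + (-2)·3^m; at m=8 this is -13134.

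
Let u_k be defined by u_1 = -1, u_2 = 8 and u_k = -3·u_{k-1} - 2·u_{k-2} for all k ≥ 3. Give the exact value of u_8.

Applying the relation repeatedly:
u_3 = -22, u_4 = 50, u_5 = -106, u_6 = 218, u_7 = -442, u_8 = 890.
(Characteristic roots are -1 and -2.)

890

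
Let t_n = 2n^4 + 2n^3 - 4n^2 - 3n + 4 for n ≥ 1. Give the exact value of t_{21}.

t_{21} = 2·21^4 + 2·21^3 - 4·21^2 - 3·21 + 4 = 405661.

405661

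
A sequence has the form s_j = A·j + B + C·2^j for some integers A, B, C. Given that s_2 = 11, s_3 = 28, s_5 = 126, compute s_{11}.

8196

Write the equations: 2A + B + 4C = 11; 3A + B + 8C = 28; 5A + B + 32C = 126.
Subtracting the first from the second: A + 4C = 17.
Subtracting the second from the third: 2A + 24C = 98.
Solving: C = 4, A = 1, then B = -7.
So s_j = 1·j + (-7) + 4·2^j; at j=11 this is 8196.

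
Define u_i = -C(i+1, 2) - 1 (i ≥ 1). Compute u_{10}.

-56

C(11, 2) = 55, so u_{10} = -56.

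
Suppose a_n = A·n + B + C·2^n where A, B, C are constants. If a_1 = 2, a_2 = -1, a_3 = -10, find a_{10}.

Plug in n = 1, 2, 3: A + B + 2C = 2; 2A + B + 4C = -1; 3A + B + 8C = -10.
Subtracting the first from the second: A + 2C = -3.
Subtracting the second from the third: A + 4C = -9.
Solving: C = -3, A = 3, then B = 5.
So a_n = 3·n + 5 + (-3)·2^n; at n=10 this is -3037.

-3037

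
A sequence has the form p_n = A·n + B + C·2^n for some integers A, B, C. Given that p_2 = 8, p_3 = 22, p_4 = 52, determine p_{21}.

8388562

Write the equations: 2A + B + 4C = 8; 3A + B + 8C = 22; 4A + B + 16C = 52.
Subtracting the first from the second: A + 4C = 14.
Subtracting the second from the third: A + 8C = 30.
Solving: C = 4, A = -2, then B = -4.
Therefore p_{21} = -42 + (-4) + 4·2097152 = 8388562.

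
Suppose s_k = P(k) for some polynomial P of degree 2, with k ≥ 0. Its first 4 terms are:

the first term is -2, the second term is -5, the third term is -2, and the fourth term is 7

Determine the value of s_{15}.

1st diffs: -3, 3, 9.
2nd diffs: 6, 6 (constant).
Newton forward-difference form: s_k = -2 + (-3)·C(k,1) + 6·C(k,2).
At k = 15: k = 15, so s_{15} = -2 - 45 + 630 = 583.

583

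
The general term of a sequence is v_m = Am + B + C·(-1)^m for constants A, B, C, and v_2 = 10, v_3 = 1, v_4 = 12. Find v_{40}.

Write the equations: 2A + B + C = 10; 3A + B - C = 1; 4A + B + C = 12.
Subtracting the first from the second: A - 2C = -9.
Subtracting the second from the third: A + 2C = 11.
Solving: C = 5, A = 1, then B = 3.
So v_m = 1·m + 3 + 5·(-1)^m; at m=40 this is 48.

48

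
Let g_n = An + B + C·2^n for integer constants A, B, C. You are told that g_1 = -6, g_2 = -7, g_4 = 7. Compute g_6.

93

Plug in n = 1, 2, 4: A + B + 2C = -6; 2A + B + 4C = -7; 4A + B + 16C = 7.
Subtracting the first from the second: A + 2C = -1.
Subtracting the second from the third: 2A + 12C = 14.
Solving: C = 2, A = -5, then B = -5.
Therefore g_6 = -30 + (-5) + 2·64 = 93.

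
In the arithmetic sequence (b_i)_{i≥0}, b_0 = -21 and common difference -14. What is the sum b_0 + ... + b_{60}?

-26901

b_i = -21 + (i - 0)·(-14).
b_{60} = -861; S = 61·(-21 + (-861))/2 = -26901.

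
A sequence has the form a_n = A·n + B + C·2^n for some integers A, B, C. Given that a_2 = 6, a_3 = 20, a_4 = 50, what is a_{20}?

4194258

Write the equations: 2A + B + 4C = 6; 3A + B + 8C = 20; 4A + B + 16C = 50.
Subtracting the first from the second: A + 4C = 14.
Subtracting the second from the third: A + 8C = 30.
Solving: C = 4, A = -2, then B = -6.
So a_n = -2·n + (-6) + 4·2^n; at n=20 this is 4194258.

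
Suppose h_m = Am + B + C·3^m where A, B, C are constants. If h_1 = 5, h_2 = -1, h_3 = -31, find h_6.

-1417

Write the equations: A + B + 3C = 5; 2A + B + 9C = -1; 3A + B + 27C = -31.
Subtracting the first from the second: A + 6C = -6.
Subtracting the second from the third: A + 18C = -30.
Solving: C = -2, A = 6, then B = 5.
Therefore h_6 = 36 + 5 + (-2)·729 = -1417.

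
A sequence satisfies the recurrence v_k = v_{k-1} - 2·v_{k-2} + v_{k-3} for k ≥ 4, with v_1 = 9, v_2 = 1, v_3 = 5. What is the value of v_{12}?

v_4 = 12;  v_5 = 3;  v_6 = -16;  v_7 = -10;  v_8 = 25;  v_9 = 29;  v_{10} = -31;  v_{11} = -64;  v_{12} = 27.

27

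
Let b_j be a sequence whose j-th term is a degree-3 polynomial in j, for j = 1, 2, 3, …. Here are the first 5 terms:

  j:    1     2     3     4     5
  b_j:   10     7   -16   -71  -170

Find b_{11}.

1st diffs: -3, -23, -55, -99.
2nd diffs: -20, -32, -44.
3rd diffs: -12, -12 (constant).
Newton forward-difference form: b_j = 10 + (-3)·C(j-1,1) + (-20)·C(j-1,2) + (-12)·C(j-1,3).
At j = 11: j-1 = 10, so b_{11} = 10 - 30 - 900 - 1440 = -2360.

-2360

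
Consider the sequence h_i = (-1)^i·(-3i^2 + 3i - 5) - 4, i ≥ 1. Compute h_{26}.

(-1)^26 = 1; -3i^2 + 3i - 5 at i=26 is -1955; so h_{26} = -1959.

-1959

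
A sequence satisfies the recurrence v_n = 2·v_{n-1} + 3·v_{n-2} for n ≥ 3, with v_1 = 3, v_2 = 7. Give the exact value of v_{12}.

442867

v_3 = 23; v_4 = 67; v_5 = 203; v_6 = 607; v_7 = 1823; v_8 = 5467; v_9 = 16403; v_{10} = 49207; v_{11} = 147623; v_{12} = 442867.
(Characteristic roots are 3 and -1.)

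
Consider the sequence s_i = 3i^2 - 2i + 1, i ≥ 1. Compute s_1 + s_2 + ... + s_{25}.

Over i = 1..25: Σi = 325, Σi² = 5525.
Total = (3)·5525 + (-2)·325 + (1)·25 = 15950.

15950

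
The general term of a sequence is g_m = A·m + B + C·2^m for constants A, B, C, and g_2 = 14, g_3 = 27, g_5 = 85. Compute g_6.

154

Write the equations: 2A + B + 4C = 14; 3A + B + 8C = 27; 5A + B + 32C = 85.
Subtracting the first from the second: A + 4C = 13.
Subtracting the second from the third: 2A + 24C = 58.
Solving: C = 2, A = 5, then B = -4.
Therefore g_6 = 30 + (-4) + 2·64 = 154.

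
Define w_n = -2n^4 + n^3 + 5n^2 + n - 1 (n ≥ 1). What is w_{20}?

w_{20} = -2·20^4 + 1·20^3 + 5·20^2 + 1·20 - 1 = -309981.

-309981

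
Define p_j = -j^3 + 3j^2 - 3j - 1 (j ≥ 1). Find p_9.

-514

p_9 = -1·9^3 + 3·9^2 - 3·9 - 1 = -514.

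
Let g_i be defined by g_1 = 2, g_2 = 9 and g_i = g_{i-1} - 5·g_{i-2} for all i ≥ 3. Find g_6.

Step forward from the initial values:
g_3 = -1; g_4 = -46; g_5 = -41; g_6 = 189.

189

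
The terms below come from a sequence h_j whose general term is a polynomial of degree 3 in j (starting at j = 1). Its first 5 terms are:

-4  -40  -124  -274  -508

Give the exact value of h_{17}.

1st diffs: -36, -84, -150, -234.
2nd diffs: -48, -66, -84.
3rd diffs: -18, -18 (constant).
So h_j = -3j^3 - 6j^2 + 3j + 2.
Evaluating at j = 17 gives h_{17} = -16420.

-16420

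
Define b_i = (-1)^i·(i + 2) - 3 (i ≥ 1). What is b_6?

(-1)^6 = 1; i + 2 at i=6 is 8; so b_6 = 5.

5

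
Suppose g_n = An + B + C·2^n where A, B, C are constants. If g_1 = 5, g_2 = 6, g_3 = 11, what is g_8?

492

Write the equations: A + B + 2C = 5; 2A + B + 4C = 6; 3A + B + 8C = 11.
Subtracting the first from the second: A + 2C = 1.
Subtracting the second from the third: A + 4C = 5.
Solving: C = 2, A = -3, then B = 4.
So g_n = -3·n + 4 + 2·2^n; at n=8 this is 492.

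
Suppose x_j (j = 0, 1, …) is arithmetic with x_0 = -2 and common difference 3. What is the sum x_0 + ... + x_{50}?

x_j = -2 + (j - 0)·3.
x_{50} = 148; S = 51·(-2 + 148)/2 = 3723.

3723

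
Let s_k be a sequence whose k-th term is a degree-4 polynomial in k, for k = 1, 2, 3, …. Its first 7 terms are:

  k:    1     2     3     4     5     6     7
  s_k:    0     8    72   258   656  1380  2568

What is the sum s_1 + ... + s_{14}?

135226

1st diffs: 8, 64, 186, 398, 724, 1188.
2nd diffs: 56, 122, 212, 326, 464.
3rd diffs: 66, 90, 114, 138.
4th diffs: 24, 24, 24 (constant).
Newton forward-difference form: s_k = 8·C(k-1,1) + 56·C(k-1,2) + 66·C(k-1,3) + 24·C(k-1,4).
Continuing: …, 4382, 7008, 10656, 15560, …, s_{14} = 40508.
Summing k = 1..14 (14 terms) gives 135226.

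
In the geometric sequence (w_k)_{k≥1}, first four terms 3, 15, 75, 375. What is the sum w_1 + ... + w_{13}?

Common ratio r = 5.
w_k = 3·5^(k-1).
S = 3·(5^13 - 1)/(5 - 1) = 3·(1220703125 - 1)/(4) = 915527343.

915527343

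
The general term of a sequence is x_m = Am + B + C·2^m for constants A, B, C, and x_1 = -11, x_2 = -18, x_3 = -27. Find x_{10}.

-1078

The three given values yield: A + B + 2C = -11; 2A + B + 4C = -18; 3A + B + 8C = -27.
Subtracting the first from the second: A + 2C = -7.
Subtracting the second from the third: A + 4C = -9.
Solving: C = -1, A = -5, then B = -4.
So x_m = -5·m + (-4) + (-1)·2^m; at m=10 this is -1078.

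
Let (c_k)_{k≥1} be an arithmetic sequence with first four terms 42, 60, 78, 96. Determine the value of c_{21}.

402

Common difference d = 18.
c_k = 42 + (k - 1)·18.
c_{21} = 42 + 20·18 = 402.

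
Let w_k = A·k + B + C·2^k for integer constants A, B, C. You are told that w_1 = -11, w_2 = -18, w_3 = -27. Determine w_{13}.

-8261

At k = 1, 2, 3: A + B + 2C = -11; 2A + B + 4C = -18; 3A + B + 8C = -27.
Subtracting the first from the second: A + 2C = -7.
Subtracting the second from the third: A + 4C = -9.
Solving: C = -1, A = -5, then B = -4.
Therefore w_{13} = -65 + (-4) + (-1)·8192 = -8261.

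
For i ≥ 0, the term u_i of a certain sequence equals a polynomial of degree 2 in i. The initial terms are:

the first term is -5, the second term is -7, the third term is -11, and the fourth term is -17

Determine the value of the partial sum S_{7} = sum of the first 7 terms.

-147

1st diffs: -2, -4, -6.
2nd diffs: -2, -2 (constant).
So u_i = -i^2 - i - 5.
Continuing: -25, -35, -47.
Summing i = 0..6 (7 terms) gives -147.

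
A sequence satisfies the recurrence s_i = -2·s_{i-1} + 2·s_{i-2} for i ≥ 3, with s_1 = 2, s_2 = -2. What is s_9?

Iterate the recurrence:
s_3 = 8  s_4 = -20  s_5 = 56  s_6 = -152  s_7 = 416  s_8 = -1136  s_9 = 3104.

3104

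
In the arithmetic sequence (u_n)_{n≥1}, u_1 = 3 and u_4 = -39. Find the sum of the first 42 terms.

Common difference d = (-39 - 3) / (4 - 1) = -14.
u_n = 3 + (n - 1)·(-14).
u_{42} = -571; S = 42·(3 + (-571))/2 = -11928.

-11928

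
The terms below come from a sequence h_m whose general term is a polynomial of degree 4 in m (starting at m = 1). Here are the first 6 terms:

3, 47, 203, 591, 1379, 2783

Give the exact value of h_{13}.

58083

1st diffs: 44, 156, 388, 788, 1404.
2nd diffs: 112, 232, 400, 616.
3rd diffs: 120, 168, 216.
4th diffs: 48, 48 (constant).
So h_m = 2m^4 + 6m^2 - 4m - 1.
Evaluating at m = 13 gives h_{13} = 58083.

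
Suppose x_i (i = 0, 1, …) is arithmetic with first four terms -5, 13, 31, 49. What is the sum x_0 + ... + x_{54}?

26455

Common difference d = 18.
x_i = -5 + (i - 0)·18.
x_{54} = 967; S = 55·(-5 + 967)/2 = 26455.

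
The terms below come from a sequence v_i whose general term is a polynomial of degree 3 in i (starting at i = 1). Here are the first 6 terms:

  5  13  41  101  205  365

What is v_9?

1301

1st diffs: 8, 28, 60, 104, 160.
2nd diffs: 20, 32, 44, 56.
3rd diffs: 12, 12, 12 (constant).
So v_i = 2i^3 - 2i^2 + 5.
Evaluating at i = 9 gives v_9 = 1301.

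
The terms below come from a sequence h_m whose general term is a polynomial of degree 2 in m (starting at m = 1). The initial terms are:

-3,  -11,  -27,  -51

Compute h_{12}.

1st diffs: -8, -16, -24.
2nd diffs: -8, -8 (constant).
Newton forward-difference form: h_m = -3 + (-8)·C(m-1,1) + (-8)·C(m-1,2).
At m = 12: m-1 = 11, so h_{12} = -3 - 88 - 440 = -531.

-531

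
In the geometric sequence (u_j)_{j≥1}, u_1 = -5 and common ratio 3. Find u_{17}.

u_j = (-5)·3^(j-1).
u_{17} = (-5)·3^16 = -215233605.

-215233605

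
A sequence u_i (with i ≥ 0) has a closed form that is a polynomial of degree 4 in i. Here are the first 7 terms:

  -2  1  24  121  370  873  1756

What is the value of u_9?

1st diffs: 3, 23, 97, 249, 503, 883.
2nd diffs: 20, 74, 152, 254, 380.
3rd diffs: 54, 78, 102, 126.
4th diffs: 24, 24, 24 (constant).
So u_i = i^4 + 3i^3 - 6i^2 + 5i - 2.
Evaluating at i = 9 gives u_9 = 8305.

8305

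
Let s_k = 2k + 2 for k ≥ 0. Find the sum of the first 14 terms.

210

Over k = 0..13: Σk = 91.
Total = (2)·91 + (2)·14 = 210.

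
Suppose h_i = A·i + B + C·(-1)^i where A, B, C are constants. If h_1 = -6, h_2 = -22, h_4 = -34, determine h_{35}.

-210

Write the equations: A + B - C = -6; 2A + B + C = -22; 4A + B + C = -34.
Subtracting the first from the second: A + 2C = -16.
Subtracting the second from the third: 2A = -12.
Solving: C = -5, A = -6, then B = -5.
So h_i = -6·i + (-5) + (-5)·(-1)^i; at i=35 this is -210.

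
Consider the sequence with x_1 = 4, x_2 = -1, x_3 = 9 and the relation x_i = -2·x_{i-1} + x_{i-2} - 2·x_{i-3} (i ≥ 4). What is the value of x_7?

Compute successive terms:
x_4 = -27;  x_5 = 65;  x_6 = -175;  x_7 = 469.

469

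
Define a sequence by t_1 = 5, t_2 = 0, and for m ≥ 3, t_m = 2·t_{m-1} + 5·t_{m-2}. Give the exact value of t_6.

Step forward from the initial values:
t_3 = 25; t_4 = 50; t_5 = 225; t_6 = 700.

700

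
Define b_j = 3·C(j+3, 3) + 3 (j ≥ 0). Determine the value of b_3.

C(6, 3) = 20, so b_3 = 63.

63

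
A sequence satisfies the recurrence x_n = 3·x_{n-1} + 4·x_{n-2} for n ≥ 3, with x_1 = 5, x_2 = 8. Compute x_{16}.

Iterate the recurrence:
x_3 = 44;  x_4 = 164;  x_5 = 668;  …;  x_{13} = 43620764;  x_{14} = 174483044;  x_{15} = 697932188;  x_{16} = 2791728740.
(Characteristic roots are 4 and -1.)

2791728740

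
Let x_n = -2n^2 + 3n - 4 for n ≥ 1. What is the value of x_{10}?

x_{10} = -2·10^2 + 3·10 - 4 = -174.

-174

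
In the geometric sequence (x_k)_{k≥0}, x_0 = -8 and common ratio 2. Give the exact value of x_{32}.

x_k = (-8)·2^(k-0).
x_{32} = (-8)·2^32 = -34359738368.

-34359738368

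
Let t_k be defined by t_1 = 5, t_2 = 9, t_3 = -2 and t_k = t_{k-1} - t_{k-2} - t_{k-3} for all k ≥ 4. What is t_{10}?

-63

t_4 = -16  t_5 = -23  t_6 = -5  t_7 = 34  t_8 = 62  t_9 = 33  t_{10} = -63.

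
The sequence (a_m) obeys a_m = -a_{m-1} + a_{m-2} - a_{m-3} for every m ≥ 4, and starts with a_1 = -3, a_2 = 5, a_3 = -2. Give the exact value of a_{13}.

a_4 = 10  a_5 = -17  a_6 = 29  a_7 = -56  a_8 = 102  a_9 = -187  a_{10} = 345  a_{11} = -634  a_{12} = 1166  a_{13} = -2145.

-2145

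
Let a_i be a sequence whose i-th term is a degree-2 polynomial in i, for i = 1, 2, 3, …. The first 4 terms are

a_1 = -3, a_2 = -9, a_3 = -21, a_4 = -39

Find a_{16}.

1st diffs: -6, -12, -18.
2nd diffs: -6, -6 (constant).
So a_i = -3i^2 + 3i - 3.
Evaluating at i = 16 gives a_{16} = -723.

-723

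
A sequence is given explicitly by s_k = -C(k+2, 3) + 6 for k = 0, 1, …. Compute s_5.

C(7, 3) = 35, so s_5 = -29.

-29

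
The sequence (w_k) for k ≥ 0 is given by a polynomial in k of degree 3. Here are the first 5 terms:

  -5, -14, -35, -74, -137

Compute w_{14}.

1st diffs: -9, -21, -39, -63.
2nd diffs: -12, -18, -24.
3rd diffs: -6, -6 (constant).
Newton forward-difference form: w_k = -5 + (-9)·C(k,1) + (-12)·C(k,2) + (-6)·C(k,3).
At k = 14: k = 14, so w_{14} = -5 - 126 - 1092 - 2184 = -3407.

-3407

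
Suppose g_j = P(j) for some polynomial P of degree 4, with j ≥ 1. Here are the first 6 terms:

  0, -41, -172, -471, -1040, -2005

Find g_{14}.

1st diffs: -41, -131, -299, -569, -965.
2nd diffs: -90, -168, -270, -396.
3rd diffs: -78, -102, -126.
4th diffs: -24, -24 (constant).
Newton forward-difference form: g_j = (-41)·C(j-1,1) + (-90)·C(j-1,2) + (-78)·C(j-1,3) + (-24)·C(j-1,4).
At j = 14: j-1 = 13, so g_{14} = -533 - 7020 - 22308 - 17160 = -47021.

-47021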